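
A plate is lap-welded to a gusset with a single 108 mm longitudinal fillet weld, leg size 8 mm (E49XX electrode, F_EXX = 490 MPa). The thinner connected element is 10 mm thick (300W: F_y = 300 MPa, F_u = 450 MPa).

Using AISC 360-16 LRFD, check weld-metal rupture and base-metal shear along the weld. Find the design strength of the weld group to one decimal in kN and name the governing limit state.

134.7 kN (weld metal governs)

Weld metal: throat = 0.707×8 = 5.656 mm, L = 108 mm. φR_n = 0.75 × 0.6 × 490 × 5.656 × 108 = 134.7 kN.
Base metal shear (10 mm plate): yield φR_n = 1.0×0.6×300×10×108 = 194.4 kN; rupture φR_n = 0.75×0.6×450×10×108 = 218.7 kN; take 194.4 kN (yield).
Governing: min(134.7, 194.4) = 134.7 kN → weld metal.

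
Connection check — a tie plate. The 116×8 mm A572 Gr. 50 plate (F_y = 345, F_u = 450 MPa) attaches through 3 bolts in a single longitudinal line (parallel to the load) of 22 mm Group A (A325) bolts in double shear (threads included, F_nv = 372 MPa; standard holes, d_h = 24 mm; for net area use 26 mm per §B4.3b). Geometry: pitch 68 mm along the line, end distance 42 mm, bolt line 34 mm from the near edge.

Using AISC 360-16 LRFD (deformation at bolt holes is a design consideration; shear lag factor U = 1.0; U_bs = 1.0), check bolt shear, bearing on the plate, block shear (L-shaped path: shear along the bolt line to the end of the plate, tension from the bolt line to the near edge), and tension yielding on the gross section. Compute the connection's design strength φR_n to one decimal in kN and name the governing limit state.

239.8 kN (block shear governs)

Bolt shear: A_b = π(22)²/4 = 380.13 mm². φR_n = 0.75 × 372 × 380.13 × 3 × 2 = 636.3 kN.
Bearing (8 mm plate, F_u = 450 MPa): end bolts L_c = 42 − 24/2 = 30, R_n = min(1.2×30×8×450, 2.4×22×8×450) = 129.6 kN/bolt; interior L_c = 68 − 24 = 44, R_n = 190.08 kN/bolt. φR_n = 0.75 × (1×129.6 + 2×190.08) = 382.3 kN.
Block shear: shear path 1×[42+2×68] = 1×178 mm, A_gv = 1424, A_nv = 1×(178 − 2.5×26)×8 = 904 mm²; tension to near edge: (34 − 0.5×26)×8 = 168 mm². R_n = min(0.6×450×904, 0.6×345×1424) + 1.0×450×168 = min(244.08, 294.77) + 75.6 = 319.68 kN. φR_n = 0.75 × 319.68 = 239.8 kN.
Tension yield (gross): A_g = 116×8 = 928 mm². φR_n = 0.90 × 345 × 928 = 288.1 kN.
Governing: min(636.3, 382.3, 239.8, 288.1) = 239.8 kN → block shear.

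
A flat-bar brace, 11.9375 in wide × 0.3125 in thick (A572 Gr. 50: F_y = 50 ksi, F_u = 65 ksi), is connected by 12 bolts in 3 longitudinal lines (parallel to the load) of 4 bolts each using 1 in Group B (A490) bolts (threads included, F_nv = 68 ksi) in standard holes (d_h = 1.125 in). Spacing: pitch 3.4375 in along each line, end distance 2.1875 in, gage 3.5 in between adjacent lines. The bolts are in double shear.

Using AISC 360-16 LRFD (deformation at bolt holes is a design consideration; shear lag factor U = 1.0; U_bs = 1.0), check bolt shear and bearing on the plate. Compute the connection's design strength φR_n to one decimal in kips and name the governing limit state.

418.2 kips (bearing governs)

Bolt shear: A_b = π(1)²/4 = 0.7854 in². φR_n = 0.75 × 68 × 0.7854 × 12 × 2 = 961.3 kips.
Bearing (0.3125 in plate, F_u = 65 ksi): end bolts L_c = 2.1875 − 1.125/2 = 1.625, R_n = min(1.2×1.625×0.3125×65, 2.4×1×0.3125×65) = 39.609 kips/bolt; interior L_c = 3.4375 − 1.125 = 2.3125, R_n = 48.75 kips/bolt. φR_n = 0.75 × (3×39.609 + 9×48.75) = 418.2 kips.
Governing: min(961.3, 418.2) = 418.2 kips → bearing.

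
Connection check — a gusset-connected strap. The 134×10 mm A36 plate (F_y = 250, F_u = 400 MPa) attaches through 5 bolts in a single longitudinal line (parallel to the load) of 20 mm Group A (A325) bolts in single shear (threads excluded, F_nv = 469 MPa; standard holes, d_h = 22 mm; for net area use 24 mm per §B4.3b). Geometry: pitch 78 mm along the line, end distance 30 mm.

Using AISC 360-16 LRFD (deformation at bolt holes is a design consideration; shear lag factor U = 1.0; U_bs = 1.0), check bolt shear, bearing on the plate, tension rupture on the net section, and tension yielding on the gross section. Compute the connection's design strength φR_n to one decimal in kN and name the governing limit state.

Bolt shear: A_b = π(20)²/4 = 314.16 mm². φR_n = 0.75 × 469 × 314.16 × 5 × 1 = 552.5 kN.
Bearing (10 mm plate, F_u = 400 MPa): end bolts L_c = 30 − 22/2 = 19, R_n = min(1.2×19×10×400, 2.4×20×10×400) = 91.2 kN/bolt; interior L_c = 78 − 22 = 56, R_n = 192 kN/bolt. φR_n = 0.75 × (1×91.2 + 4×192) = 644.4 kN.
Tension rupture (net): A_n = (134 − 1×24)×10 = 1100 mm² (U = 1.0, A_e = A_n). φR_n = 0.75 × 400 × 1100 = 330.0 kN.
Tension yield (gross): A_g = 134×10 = 1340 mm². φR_n = 0.90 × 250 × 1340 = 301.5 kN.
Governing: min(552.5, 644.4, 330.0, 301.5) = 301.5 kN → gross-section yield.

301.5 kN (gross-section yield governs)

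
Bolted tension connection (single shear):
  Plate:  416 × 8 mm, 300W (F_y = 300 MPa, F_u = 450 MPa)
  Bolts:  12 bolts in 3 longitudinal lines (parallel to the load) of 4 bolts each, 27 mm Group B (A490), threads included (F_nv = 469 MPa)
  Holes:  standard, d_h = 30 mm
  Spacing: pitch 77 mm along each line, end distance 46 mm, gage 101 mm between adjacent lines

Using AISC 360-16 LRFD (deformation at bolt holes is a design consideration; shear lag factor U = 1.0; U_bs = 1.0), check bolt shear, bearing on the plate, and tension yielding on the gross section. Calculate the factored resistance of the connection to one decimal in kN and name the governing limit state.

Bolt shear: A_b = π(27)²/4 = 572.56 mm². φR_n = 0.75 × 469 × 572.56 × 12 × 1 = 2416.8 kN.
Bearing (8 mm plate, F_u = 450 MPa): end bolts L_c = 46 − 30/2 = 31, R_n = min(1.2×31×8×450, 2.4×27×8×450) = 133.92 kN/bolt; interior L_c = 77 − 30 = 47, R_n = 203.04 kN/bolt. φR_n = 0.75 × (3×133.92 + 9×203.04) = 1671.8 kN.
Tension yield (gross): A_g = 416×8 = 3328 mm². φR_n = 0.90 × 300 × 3328 = 898.6 kN.
Governing: min(2416.8, 1671.8, 898.6) = 898.6 kN → gross-section yield.

898.6 kN (gross-section yield governs)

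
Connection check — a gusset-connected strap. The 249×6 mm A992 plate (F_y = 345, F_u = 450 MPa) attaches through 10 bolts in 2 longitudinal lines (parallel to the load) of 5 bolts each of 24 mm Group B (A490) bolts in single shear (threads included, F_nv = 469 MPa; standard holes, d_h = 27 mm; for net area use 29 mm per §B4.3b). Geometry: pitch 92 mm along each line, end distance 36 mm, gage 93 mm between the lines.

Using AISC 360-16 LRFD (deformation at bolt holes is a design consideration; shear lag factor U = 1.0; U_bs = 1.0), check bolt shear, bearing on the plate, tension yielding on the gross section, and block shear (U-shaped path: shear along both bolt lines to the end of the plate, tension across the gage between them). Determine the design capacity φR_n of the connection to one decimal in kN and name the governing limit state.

463.9 kN (gross-section yield governs)

Bolt shear: A_b = π(24)²/4 = 452.39 mm². φR_n = 0.75 × 469 × 452.39 × 10 × 1 = 1591.3 kN.
Bearing (6 mm plate, F_u = 450 MPa): end bolts L_c = 36 − 27/2 = 22.5, R_n = min(1.2×22.5×6×450, 2.4×24×6×450) = 72.9 kN/bolt; interior L_c = 92 − 27 = 65, R_n = 155.52 kN/bolt. φR_n = 0.75 × (2×72.9 + 8×155.52) = 1042.5 kN.
Tension yield (gross): A_g = 249×6 = 1494 mm². φR_n = 0.90 × 345 × 1494 = 463.9 kN.
Block shear: shear path 2×[36+4×92] = 2×404 mm, A_gv = 4848, A_nv = 2×(404 − 4.5×29)×6 = 3282 mm²; tension across gage: (93 − 1×29)×6 = 384 mm². R_n = min(0.6×450×3282, 0.6×345×4848) + 1.0×450×384 = min(886.14, 1003.5) + 172.8 = 1058.9 kN. φR_n = 0.75 × 1058.9 = 794.2 kN.
Governing: min(1591.3, 1042.5, 463.9, 794.2) = 463.9 kN → gross-section yield.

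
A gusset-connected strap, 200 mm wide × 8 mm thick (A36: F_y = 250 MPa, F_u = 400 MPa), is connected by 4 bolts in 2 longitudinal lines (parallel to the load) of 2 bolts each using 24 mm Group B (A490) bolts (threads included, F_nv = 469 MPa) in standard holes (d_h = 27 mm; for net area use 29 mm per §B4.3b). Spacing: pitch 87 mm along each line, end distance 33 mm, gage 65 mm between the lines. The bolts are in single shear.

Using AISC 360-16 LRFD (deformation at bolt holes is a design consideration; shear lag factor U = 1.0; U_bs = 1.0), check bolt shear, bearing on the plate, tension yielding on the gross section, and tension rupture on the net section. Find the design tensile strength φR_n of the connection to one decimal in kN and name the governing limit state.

Bolt shear: A_b = π(24)²/4 = 452.39 mm². φR_n = 0.75 × 469 × 452.39 × 4 × 1 = 636.5 kN.
Bearing (8 mm plate, F_u = 400 MPa): end bolts L_c = 33 − 27/2 = 19.5, R_n = min(1.2×19.5×8×400, 2.4×24×8×400) = 74.88 kN/bolt; interior L_c = 87 − 27 = 60, R_n = 184.32 kN/bolt. φR_n = 0.75 × (2×74.88 + 2×184.32) = 388.8 kN.
Tension yield (gross): A_g = 200×8 = 1600 mm². φR_n = 0.90 × 250 × 1600 = 360.0 kN.
Tension rupture (net): A_n = (200 − 2×29)×8 = 1136 mm² (U = 1.0, A_e = A_n). φR_n = 0.75 × 400 × 1136 = 340.8 kN.
Governing: min(636.5, 388.8, 360.0, 340.8) = 340.8 kN → net-section rupture.

340.8 kN (net-section rupture governs)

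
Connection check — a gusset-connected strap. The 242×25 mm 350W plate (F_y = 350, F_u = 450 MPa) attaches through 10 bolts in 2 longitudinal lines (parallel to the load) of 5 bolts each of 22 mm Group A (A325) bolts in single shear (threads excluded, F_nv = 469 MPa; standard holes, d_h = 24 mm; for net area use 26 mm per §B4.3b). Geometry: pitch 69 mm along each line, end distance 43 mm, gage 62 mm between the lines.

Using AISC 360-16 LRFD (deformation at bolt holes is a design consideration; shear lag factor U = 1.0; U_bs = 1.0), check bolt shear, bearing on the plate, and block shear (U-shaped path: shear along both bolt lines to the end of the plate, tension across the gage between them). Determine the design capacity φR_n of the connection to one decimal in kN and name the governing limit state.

Bolt shear: A_b = π(22)²/4 = 380.13 mm². φR_n = 0.75 × 469 × 380.13 × 10 × 1 = 1337.1 kN.
Bearing (25 mm plate, F_u = 450 MPa): end bolts L_c = 43 − 24/2 = 31, R_n = min(1.2×31×25×450, 2.4×22×25×450) = 418.5 kN/bolt; interior L_c = 69 − 24 = 45, R_n = 594 kN/bolt. φR_n = 0.75 × (2×418.5 + 8×594) = 4191.8 kN.
Block shear: shear path 2×[43+4×69] = 2×319 mm, A_gv = 15950, A_nv = 2×(319 − 4.5×26)×25 = 10100 mm²; tension across gage: (62 − 1×26)×25 = 900 mm². R_n = min(0.6×450×10100, 0.6×350×15950) + 1.0×450×900 = min(2727, 3349.5) + 405 = 3132 kN. φR_n = 0.75 × 3132 = 2349.0 kN.
Governing: min(1337.1, 4191.8, 2349.0) = 1337.1 kN → bolt shear.

1337.1 kN (bolt shear governs)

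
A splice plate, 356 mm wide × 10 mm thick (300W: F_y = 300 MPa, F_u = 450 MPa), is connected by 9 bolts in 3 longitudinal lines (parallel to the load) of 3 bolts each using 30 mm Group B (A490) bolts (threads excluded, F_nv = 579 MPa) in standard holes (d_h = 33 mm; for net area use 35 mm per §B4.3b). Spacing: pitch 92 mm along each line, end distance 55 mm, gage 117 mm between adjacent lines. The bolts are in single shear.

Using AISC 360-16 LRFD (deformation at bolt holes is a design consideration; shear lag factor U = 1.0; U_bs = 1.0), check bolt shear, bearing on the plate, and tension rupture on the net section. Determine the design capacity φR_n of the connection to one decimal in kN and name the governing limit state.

847.1 kN (net-section rupture governs)

Bolt shear: A_b = π(30)²/4 = 706.86 mm². φR_n = 0.75 × 579 × 706.86 × 9 × 1 = 2762.6 kN.
Bearing (10 mm plate, F_u = 450 MPa): end bolts L_c = 55 − 33/2 = 38.5, R_n = min(1.2×38.5×10×450, 2.4×30×10×450) = 207.9 kN/bolt; interior L_c = 92 − 33 = 59, R_n = 318.6 kN/bolt. φR_n = 0.75 × (3×207.9 + 6×318.6) = 1901.5 kN.
Tension rupture (net): A_n = (356 − 3×35)×10 = 2510 mm² (U = 1.0, A_e = A_n). φR_n = 0.75 × 450 × 2510 = 847.1 kN.
Governing: min(2762.6, 1901.5, 847.1) = 847.1 kN → net-section rupture.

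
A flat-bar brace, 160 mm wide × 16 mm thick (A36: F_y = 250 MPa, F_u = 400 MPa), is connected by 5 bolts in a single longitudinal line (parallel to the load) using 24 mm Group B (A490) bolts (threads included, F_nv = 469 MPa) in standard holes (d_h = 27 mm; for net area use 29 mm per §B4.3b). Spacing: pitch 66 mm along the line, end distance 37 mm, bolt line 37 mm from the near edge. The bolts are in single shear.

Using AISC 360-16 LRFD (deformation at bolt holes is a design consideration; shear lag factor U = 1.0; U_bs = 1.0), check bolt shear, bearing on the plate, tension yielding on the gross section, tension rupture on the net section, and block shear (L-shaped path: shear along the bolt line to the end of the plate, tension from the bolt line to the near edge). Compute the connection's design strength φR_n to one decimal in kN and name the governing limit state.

Bolt shear: A_b = π(24)²/4 = 452.39 mm². φR_n = 0.75 × 469 × 452.39 × 5 × 1 = 795.6 kN.
Bearing (16 mm plate, F_u = 400 MPa): end bolts L_c = 37 − 27/2 = 23.5, R_n = min(1.2×23.5×16×400, 2.4×24×16×400) = 180.48 kN/bolt; interior L_c = 66 − 27 = 39, R_n = 299.52 kN/bolt. φR_n = 0.75 × (1×180.48 + 4×299.52) = 1033.9 kN.
Tension yield (gross): A_g = 160×16 = 2560 mm². φR_n = 0.90 × 250 × 2560 = 576.0 kN.
Tension rupture (net): A_n = (160 − 1×29)×16 = 2096 mm² (U = 1.0, A_e = A_n). φR_n = 0.75 × 400 × 2096 = 628.8 kN.
Block shear: shear path 1×[37+4×66] = 1×301 mm, A_gv = 4816, A_nv = 1×(301 − 4.5×29)×16 = 2728 mm²; tension to near edge: (37 − 0.5×29)×16 = 360 mm². R_n = min(0.6×400×2728, 0.6×250×4816) + 1.0×400×360 = min(654.72, 722.4) + 144 = 798.72 kN. φR_n = 0.75 × 798.72 = 599.0 kN.
Governing: min(795.6, 1033.9, 576.0, 628.8, 599.0) = 576.0 kN → gross-section yield.

576.0 kN (gross-section yield governs)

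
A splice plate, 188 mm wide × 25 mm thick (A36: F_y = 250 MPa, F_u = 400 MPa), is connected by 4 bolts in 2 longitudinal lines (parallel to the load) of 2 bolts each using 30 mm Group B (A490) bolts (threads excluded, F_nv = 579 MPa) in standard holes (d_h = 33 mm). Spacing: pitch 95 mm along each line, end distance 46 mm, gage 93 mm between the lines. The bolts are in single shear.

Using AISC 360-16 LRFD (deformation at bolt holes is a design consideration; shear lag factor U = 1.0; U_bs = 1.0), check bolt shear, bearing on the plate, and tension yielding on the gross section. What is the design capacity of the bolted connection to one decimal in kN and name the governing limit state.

1057.5 kN (gross-section yield governs)

Bolt shear: A_b = π(30)²/4 = 706.86 mm². φR_n = 0.75 × 579 × 706.86 × 4 × 1 = 1227.8 kN.
Bearing (25 mm plate, F_u = 400 MPa): end bolts L_c = 46 − 33/2 = 29.5, R_n = min(1.2×29.5×25×400, 2.4×30×25×400) = 354 kN/bolt; interior L_c = 95 − 33 = 62, R_n = 720 kN/bolt. φR_n = 0.75 × (2×354 + 2×720) = 1611.0 kN.
Tension yield (gross): A_g = 188×25 = 4700 mm². φR_n = 0.90 × 250 × 4700 = 1057.5 kN.
Governing: min(1227.8, 1611.0, 1057.5) = 1057.5 kN → gross-section yield.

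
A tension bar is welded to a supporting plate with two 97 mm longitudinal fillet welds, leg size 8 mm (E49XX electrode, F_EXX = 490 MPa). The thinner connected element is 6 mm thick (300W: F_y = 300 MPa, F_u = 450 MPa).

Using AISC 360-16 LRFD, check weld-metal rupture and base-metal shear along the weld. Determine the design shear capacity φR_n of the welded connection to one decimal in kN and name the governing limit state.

209.5 kN (base-metal shear governs)

Weld metal: throat = 0.707×8 = 5.656 mm, L = 2×97 = 194 mm. φR_n = 0.75 × 0.6 × 490 × 5.656 × 194 = 241.9 kN.
Base metal shear (6 mm plate): yield φR_n = 1.0×0.6×300×6×194 = 209.5 kN; rupture φR_n = 0.75×0.6×450×6×194 = 235.7 kN; take 209.5 kN (yield).
Governing: min(241.9, 209.5) = 209.5 kN → base-metal shear.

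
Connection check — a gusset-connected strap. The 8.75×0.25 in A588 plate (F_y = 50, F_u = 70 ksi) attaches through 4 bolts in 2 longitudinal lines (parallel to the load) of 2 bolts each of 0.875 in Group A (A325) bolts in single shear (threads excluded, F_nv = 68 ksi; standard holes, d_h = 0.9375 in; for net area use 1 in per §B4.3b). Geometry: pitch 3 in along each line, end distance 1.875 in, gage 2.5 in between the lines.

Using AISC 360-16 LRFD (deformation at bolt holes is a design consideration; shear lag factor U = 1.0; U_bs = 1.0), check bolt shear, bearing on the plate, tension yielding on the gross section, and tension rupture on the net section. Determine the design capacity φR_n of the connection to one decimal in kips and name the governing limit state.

88.6 kips (net-section rupture governs)

Bolt shear: A_b = π(0.875)²/4 = 0.60132 in². φR_n = 0.75 × 68 × 0.60132 × 4 × 1 = 122.7 kips.
Bearing (0.25 in plate, F_u = 70 ksi): end bolts L_c = 1.875 − 0.9375/2 = 1.40625, R_n = min(1.2×1.40625×0.25×70, 2.4×0.875×0.25×70) = 29.531 kips/bolt; interior L_c = 3 − 0.9375 = 2.0625, R_n = 36.75 kips/bolt. φR_n = 0.75 × (2×29.531 + 2×36.75) = 99.4 kips.
Tension yield (gross): A_g = 8.75×0.25 = 2.1875 in². φR_n = 0.90 × 50 × 2.1875 = 98.4 kips.
Tension rupture (net): A_n = (8.75 − 2×1)×0.25 = 1.6875 in² (U = 1.0, A_e = A_n). φR_n = 0.75 × 70 × 1.6875 = 88.6 kips.
Governing: min(122.7, 99.4, 98.4, 88.6) = 88.6 kips → net-section rupture.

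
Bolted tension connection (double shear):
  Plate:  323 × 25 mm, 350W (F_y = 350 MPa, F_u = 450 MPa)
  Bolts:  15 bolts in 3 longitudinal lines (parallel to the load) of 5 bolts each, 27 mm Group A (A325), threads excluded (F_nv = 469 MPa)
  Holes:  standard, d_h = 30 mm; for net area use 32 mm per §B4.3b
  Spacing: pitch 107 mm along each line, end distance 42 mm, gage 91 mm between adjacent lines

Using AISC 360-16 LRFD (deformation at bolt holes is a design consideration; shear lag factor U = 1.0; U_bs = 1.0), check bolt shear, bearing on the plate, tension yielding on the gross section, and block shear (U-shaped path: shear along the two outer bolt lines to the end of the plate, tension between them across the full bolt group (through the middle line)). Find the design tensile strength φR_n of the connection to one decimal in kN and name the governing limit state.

Bolt shear: A_b = π(27)²/4 = 572.56 mm². φR_n = 0.75 × 469 × 572.56 × 15 × 2 = 6041.9 kN.
Bearing (25 mm plate, F_u = 450 MPa): end bolts L_c = 42 − 30/2 = 27, R_n = min(1.2×27×25×450, 2.4×27×25×450) = 364.5 kN/bolt; interior L_c = 107 − 30 = 77, R_n = 729 kN/bolt. φR_n = 0.75 × (3×364.5 + 12×729) = 7381.1 kN.
Tension yield (gross): A_g = 323×25 = 8075 mm². φR_n = 0.90 × 350 × 8075 = 2543.6 kN.
Block shear: shear path 2×[42+4×107] = 2×470 mm, A_gv = 23500, A_nv = 2×(470 − 4.5×32)×25 = 16300 mm²; tension across gage: (182 − 2×32)×25 = 2950 mm². R_n = min(0.6×450×16300, 0.6×350×23500) + 1.0×450×2950 = min(4401, 4935) + 1327.5 = 5728.5 kN. φR_n = 0.75 × 5728.5 = 4296.4 kN.
Governing: min(6041.9, 7381.1, 2543.6, 4296.4) = 2543.6 kN → gross-section yield.

2543.6 kN (gross-section yield governs)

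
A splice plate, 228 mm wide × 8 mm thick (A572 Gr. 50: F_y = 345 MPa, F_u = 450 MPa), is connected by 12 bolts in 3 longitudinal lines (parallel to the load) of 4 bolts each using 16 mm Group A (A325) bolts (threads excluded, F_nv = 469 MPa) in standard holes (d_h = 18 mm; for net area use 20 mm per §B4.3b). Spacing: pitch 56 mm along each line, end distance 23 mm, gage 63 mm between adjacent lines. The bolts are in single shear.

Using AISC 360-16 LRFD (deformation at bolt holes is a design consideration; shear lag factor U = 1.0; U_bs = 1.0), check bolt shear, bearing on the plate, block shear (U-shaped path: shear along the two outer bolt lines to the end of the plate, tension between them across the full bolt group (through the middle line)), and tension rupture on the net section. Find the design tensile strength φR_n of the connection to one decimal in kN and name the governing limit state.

Bolt shear: A_b = π(16)²/4 = 201.06 mm². φR_n = 0.75 × 469 × 201.06 × 12 × 1 = 848.7 kN.
Bearing (8 mm plate, F_u = 450 MPa): end bolts L_c = 23 − 18/2 = 14, R_n = min(1.2×14×8×450, 2.4×16×8×450) = 60.48 kN/bolt; interior L_c = 56 − 18 = 38, R_n = 138.24 kN/bolt. φR_n = 0.75 × (3×60.48 + 9×138.24) = 1069.2 kN.
Block shear: shear path 2×[23+3×56] = 2×191 mm, A_gv = 3056, A_nv = 2×(191 − 3.5×20)×8 = 1936 mm²; tension across gage: (126 − 2×20)×8 = 688 mm². R_n = min(0.6×450×1936, 0.6×345×3056) + 1.0×450×688 = min(522.72, 632.59) + 309.6 = 832.32 kN. φR_n = 0.75 × 832.32 = 624.2 kN.
Tension rupture (net): A_n = (228 − 3×20)×8 = 1344 mm² (U = 1.0, A_e = A_n). φR_n = 0.75 × 450 × 1344 = 453.6 kN.
Governing: min(848.7, 1069.2, 624.2, 453.6) = 453.6 kN → net-section rupture.

453.6 kN (net-section rupture governs)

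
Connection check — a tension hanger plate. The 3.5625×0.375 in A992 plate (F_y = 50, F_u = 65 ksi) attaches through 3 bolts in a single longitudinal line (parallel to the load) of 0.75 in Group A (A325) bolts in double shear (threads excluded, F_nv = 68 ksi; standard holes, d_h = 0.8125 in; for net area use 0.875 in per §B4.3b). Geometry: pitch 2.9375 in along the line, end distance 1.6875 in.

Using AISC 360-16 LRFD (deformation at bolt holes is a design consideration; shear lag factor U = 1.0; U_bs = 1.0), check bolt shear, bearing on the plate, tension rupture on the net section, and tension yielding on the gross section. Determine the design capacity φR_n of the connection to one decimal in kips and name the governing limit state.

Bolt shear: A_b = π(0.75)²/4 = 0.44179 in². φR_n = 0.75 × 68 × 0.44179 × 3 × 2 = 135.2 kips.
Bearing (0.375 in plate, F_u = 65 ksi): end bolts L_c = 1.6875 − 0.8125/2 = 1.28125, R_n = min(1.2×1.28125×0.375×65, 2.4×0.75×0.375×65) = 37.477 kips/bolt; interior L_c = 2.9375 − 0.8125 = 2.125, R_n = 43.875 kips/bolt. φR_n = 0.75 × (1×37.477 + 2×43.875) = 93.9 kips.
Tension rupture (net): A_n = (3.5625 − 1×0.875)×0.375 = 1.0078 in² (U = 1.0, A_e = A_n). φR_n = 0.75 × 65 × 1.0078 = 49.1 kips.
Tension yield (gross): A_g = 3.5625×0.375 = 1.3359 in². φR_n = 0.90 × 50 × 1.3359 = 60.1 kips.
Governing: min(135.2, 93.9, 49.1, 60.1) = 49.1 kips → net-section rupture.

49.1 kips (net-section rupture governs)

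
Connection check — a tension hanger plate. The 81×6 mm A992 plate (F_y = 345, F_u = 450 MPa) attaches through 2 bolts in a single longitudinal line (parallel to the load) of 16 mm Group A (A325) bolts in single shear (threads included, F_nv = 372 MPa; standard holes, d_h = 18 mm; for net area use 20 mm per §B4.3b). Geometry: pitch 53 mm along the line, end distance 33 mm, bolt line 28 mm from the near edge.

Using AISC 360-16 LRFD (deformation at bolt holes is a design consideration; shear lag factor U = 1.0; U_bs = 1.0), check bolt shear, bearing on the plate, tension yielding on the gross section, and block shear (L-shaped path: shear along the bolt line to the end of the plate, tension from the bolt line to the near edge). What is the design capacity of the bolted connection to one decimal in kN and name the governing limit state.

Bolt shear: A_b = π(16)²/4 = 201.06 mm². φR_n = 0.75 × 372 × 201.06 × 2 × 1 = 112.2 kN.
Bearing (6 mm plate, F_u = 450 MPa): end bolts L_c = 33 − 18/2 = 24, R_n = min(1.2×24×6×450, 2.4×16×6×450) = 77.76 kN/bolt; interior L_c = 53 − 18 = 35, R_n = 103.68 kN/bolt. φR_n = 0.75 × (1×77.76 + 1×103.68) = 136.1 kN.
Tension yield (gross): A_g = 81×6 = 486 mm². φR_n = 0.90 × 345 × 486 = 150.9 kN.
Block shear: shear path 1×[33+1×53] = 1×86 mm, A_gv = 516, A_nv = 1×(86 − 1.5×20)×6 = 336 mm²; tension to near edge: (28 − 0.5×20)×6 = 108 mm². R_n = min(0.6×450×336, 0.6×345×516) + 1.0×450×108 = min(90.72, 106.81) + 48.6 = 139.32 kN. φR_n = 0.75 × 139.32 = 104.5 kN.
Governing: min(112.2, 136.1, 150.9, 104.5) = 104.5 kN → block shear.

104.5 kN (block shear governs)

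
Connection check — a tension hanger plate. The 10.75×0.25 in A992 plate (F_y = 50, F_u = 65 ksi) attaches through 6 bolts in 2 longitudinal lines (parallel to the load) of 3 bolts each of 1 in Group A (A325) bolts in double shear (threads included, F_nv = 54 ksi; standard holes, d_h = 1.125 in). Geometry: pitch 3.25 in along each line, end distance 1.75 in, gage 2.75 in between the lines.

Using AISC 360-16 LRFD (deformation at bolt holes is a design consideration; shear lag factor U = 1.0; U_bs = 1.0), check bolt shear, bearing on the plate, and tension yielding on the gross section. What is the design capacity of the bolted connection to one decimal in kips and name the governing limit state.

Bolt shear: A_b = π(1)²/4 = 0.7854 in². φR_n = 0.75 × 54 × 0.7854 × 6 × 2 = 381.7 kips.
Bearing (0.25 in plate, F_u = 65 ksi): end bolts L_c = 1.75 − 1.125/2 = 1.1875, R_n = min(1.2×1.1875×0.25×65, 2.4×1×0.25×65) = 23.156 kips/bolt; interior L_c = 3.25 − 1.125 = 2.125, R_n = 39 kips/bolt. φR_n = 0.75 × (2×23.156 + 4×39) = 151.7 kips.
Tension yield (gross): A_g = 10.75×0.25 = 2.6875 in². φR_n = 0.90 × 50 × 2.6875 = 120.9 kips.
Governing: min(381.7, 151.7, 120.9) = 120.9 kips → gross-section yield.

120.9 kips (gross-section yield governs)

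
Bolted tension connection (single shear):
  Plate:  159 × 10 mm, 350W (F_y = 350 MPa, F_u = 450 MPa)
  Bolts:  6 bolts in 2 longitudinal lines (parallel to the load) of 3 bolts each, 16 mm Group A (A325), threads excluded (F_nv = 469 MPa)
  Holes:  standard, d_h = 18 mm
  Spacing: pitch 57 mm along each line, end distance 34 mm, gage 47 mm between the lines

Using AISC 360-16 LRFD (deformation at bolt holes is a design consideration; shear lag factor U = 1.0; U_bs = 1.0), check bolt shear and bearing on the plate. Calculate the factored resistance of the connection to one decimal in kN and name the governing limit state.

Bolt shear: A_b = π(16)²/4 = 201.06 mm². φR_n = 0.75 × 469 × 201.06 × 6 × 1 = 424.3 kN.
Bearing (10 mm plate, F_u = 450 MPa): end bolts L_c = 34 − 18/2 = 25, R_n = min(1.2×25×10×450, 2.4×16×10×450) = 135 kN/bolt; interior L_c = 57 − 18 = 39, R_n = 172.8 kN/bolt. φR_n = 0.75 × (2×135 + 4×172.8) = 720.9 kN.
Governing: min(424.3, 720.9) = 424.3 kN → bolt shear.

424.3 kN (bolt shear governs)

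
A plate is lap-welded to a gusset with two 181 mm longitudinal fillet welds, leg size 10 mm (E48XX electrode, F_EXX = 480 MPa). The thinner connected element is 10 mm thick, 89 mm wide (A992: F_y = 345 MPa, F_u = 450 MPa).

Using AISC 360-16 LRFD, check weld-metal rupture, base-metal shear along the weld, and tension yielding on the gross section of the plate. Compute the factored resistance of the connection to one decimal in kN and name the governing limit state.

Weld metal: throat = 0.707×10 = 7.07 mm, L = 2×181 = 362 mm. φR_n = 0.75 × 0.6 × 480 × 7.07 × 362 = 552.8 kN.
Base metal shear (10 mm plate): yield φR_n = 1.0×0.6×345×10×362 = 749.3 kN; rupture φR_n = 0.75×0.6×450×10×362 = 733.1 kN; take 733.1 kN (rupture).
Tension yield (gross): A_g = 89×10 = 890 mm². φR_n = 0.90 × 345 × 890 = 276.3 kN.
Governing: min(552.8, 733.1, 276.3) = 276.3 kN → gross-section yield.

276.3 kN (gross-section yield governs)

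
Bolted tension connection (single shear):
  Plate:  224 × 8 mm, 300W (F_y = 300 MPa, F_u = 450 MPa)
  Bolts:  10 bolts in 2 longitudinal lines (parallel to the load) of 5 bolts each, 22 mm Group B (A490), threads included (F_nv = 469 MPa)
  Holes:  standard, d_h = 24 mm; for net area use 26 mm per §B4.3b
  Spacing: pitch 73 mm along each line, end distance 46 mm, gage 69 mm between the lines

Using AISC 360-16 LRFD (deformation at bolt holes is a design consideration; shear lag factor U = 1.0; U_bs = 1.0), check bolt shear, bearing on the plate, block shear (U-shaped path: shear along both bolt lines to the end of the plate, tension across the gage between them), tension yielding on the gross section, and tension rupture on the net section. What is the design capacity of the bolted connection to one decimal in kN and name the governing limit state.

Bolt shear: A_b = π(22)²/4 = 380.13 mm². φR_n = 0.75 × 469 × 380.13 × 10 × 1 = 1337.1 kN.
Bearing (8 mm plate, F_u = 450 MPa): end bolts L_c = 46 − 24/2 = 34, R_n = min(1.2×34×8×450, 2.4×22×8×450) = 146.88 kN/bolt; interior L_c = 73 − 24 = 49, R_n = 190.08 kN/bolt. φR_n = 0.75 × (2×146.88 + 8×190.08) = 1360.8 kN.
Block shear: shear path 2×[46+4×73] = 2×338 mm, A_gv = 5408, A_nv = 2×(338 − 4.5×26)×8 = 3536 mm²; tension across gage: (69 − 1×26)×8 = 344 mm². R_n = min(0.6×450×3536, 0.6×300×5408) + 1.0×450×344 = min(954.72, 973.44) + 154.8 = 1109.5 kN. φR_n = 0.75 × 1109.5 = 832.1 kN.
Tension yield (gross): A_g = 224×8 = 1792 mm². φR_n = 0.90 × 300 × 1792 = 483.8 kN.
Tension rupture (net): A_n = (224 − 2×26)×8 = 1376 mm² (U = 1.0, A_e = A_n). φR_n = 0.75 × 450 × 1376 = 464.4 kN.
Governing: min(1337.1, 1360.8, 832.1, 483.8, 464.4) = 464.4 kN → net-section rupture.

464.4 kN (net-section rupture governs)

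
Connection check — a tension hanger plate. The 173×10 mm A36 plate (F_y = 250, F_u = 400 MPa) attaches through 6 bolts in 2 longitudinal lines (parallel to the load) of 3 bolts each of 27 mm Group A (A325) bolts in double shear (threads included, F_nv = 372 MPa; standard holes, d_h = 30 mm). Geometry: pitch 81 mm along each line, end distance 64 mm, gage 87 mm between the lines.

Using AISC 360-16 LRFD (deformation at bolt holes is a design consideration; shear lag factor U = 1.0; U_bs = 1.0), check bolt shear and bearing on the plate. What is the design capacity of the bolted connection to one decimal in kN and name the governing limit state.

1087.2 kN (bearing governs)

Bolt shear: A_b = π(27)²/4 = 572.56 mm². φR_n = 0.75 × 372 × 572.56 × 6 × 2 = 1916.9 kN.
Bearing (10 mm plate, F_u = 400 MPa): end bolts L_c = 64 − 30/2 = 49, R_n = min(1.2×49×10×400, 2.4×27×10×400) = 235.2 kN/bolt; interior L_c = 81 − 30 = 51, R_n = 244.8 kN/bolt. φR_n = 0.75 × (2×235.2 + 4×244.8) = 1087.2 kN.
Governing: min(1916.9, 1087.2) = 1087.2 kN → bearing.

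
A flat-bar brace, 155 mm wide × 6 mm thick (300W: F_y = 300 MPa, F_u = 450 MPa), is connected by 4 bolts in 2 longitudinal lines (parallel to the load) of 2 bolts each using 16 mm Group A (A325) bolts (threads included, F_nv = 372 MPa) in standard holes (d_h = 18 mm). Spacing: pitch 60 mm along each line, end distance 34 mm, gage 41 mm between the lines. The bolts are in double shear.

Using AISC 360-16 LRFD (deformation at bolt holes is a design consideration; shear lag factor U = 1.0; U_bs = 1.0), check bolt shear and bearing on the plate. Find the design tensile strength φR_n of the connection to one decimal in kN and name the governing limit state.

Bolt shear: A_b = π(16)²/4 = 201.06 mm². φR_n = 0.75 × 372 × 201.06 × 4 × 2 = 448.8 kN.
Bearing (6 mm plate, F_u = 450 MPa): end bolts L_c = 34 − 18/2 = 25, R_n = min(1.2×25×6×450, 2.4×16×6×450) = 81 kN/bolt; interior L_c = 60 − 18 = 42, R_n = 103.68 kN/bolt. φR_n = 0.75 × (2×81 + 2×103.68) = 277.0 kN.
Governing: min(448.8, 277.0) = 277.0 kN → bearing.

277.0 kN (bearing governs)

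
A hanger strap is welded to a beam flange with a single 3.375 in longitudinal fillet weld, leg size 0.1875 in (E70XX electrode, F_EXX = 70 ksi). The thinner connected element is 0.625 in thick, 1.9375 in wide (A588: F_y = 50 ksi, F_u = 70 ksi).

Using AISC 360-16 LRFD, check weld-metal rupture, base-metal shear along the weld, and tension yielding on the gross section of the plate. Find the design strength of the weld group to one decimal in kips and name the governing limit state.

Weld metal: throat = 0.707×0.1875 = 0.13256 in, L = 3.375 in. φR_n = 0.75 × 0.6 × 70 × 0.13256 × 3.375 = 14.1 kips.
Base metal shear (0.625 in plate): yield φR_n = 1.0×0.6×50×0.625×3.375 = 63.3 kips; rupture φR_n = 0.75×0.6×70×0.625×3.375 = 66.4 kips; take 63.3 kips (yield).
Tension yield (gross): A_g = 1.9375×0.625 = 1.2109 in². φR_n = 0.90 × 50 × 1.2109 = 54.5 kips.
Governing: min(14.1, 63.3, 54.5) = 14.1 kips → weld metal.

14.1 kips (weld metal governs)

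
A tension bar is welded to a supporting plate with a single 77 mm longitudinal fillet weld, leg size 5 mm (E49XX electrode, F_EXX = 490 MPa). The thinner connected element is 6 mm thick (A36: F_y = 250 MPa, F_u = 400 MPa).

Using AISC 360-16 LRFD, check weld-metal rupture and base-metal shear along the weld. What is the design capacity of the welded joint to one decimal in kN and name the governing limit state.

60.0 kN (weld metal governs)

Weld metal: throat = 0.707×5 = 3.535 mm, L = 77 mm. φR_n = 0.75 × 0.6 × 490 × 3.535 × 77 = 60.0 kN.
Base metal shear (6 mm plate): yield φR_n = 1.0×0.6×250×6×77 = 69.3 kN; rupture φR_n = 0.75×0.6×400×6×77 = 83.2 kN; take 69.3 kN (yield).
Governing: min(60.0, 69.3) = 60.0 kN → weld metal.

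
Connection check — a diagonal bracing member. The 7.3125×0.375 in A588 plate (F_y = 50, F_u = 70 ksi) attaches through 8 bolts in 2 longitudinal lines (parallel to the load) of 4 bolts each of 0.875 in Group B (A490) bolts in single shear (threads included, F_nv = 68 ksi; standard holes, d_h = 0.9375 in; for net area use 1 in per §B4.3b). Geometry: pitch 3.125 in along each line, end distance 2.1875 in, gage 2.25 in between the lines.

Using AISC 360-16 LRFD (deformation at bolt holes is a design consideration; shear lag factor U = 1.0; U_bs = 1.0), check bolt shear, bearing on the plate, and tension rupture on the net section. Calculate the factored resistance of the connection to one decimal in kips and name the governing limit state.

Bolt shear: A_b = π(0.875)²/4 = 0.60132 in². φR_n = 0.75 × 68 × 0.60132 × 8 × 1 = 245.3 kips.
Bearing (0.375 in plate, F_u = 70 ksi): end bolts L_c = 2.1875 − 0.9375/2 = 1.71875, R_n = min(1.2×1.71875×0.375×70, 2.4×0.875×0.375×70) = 54.141 kips/bolt; interior L_c = 3.125 − 0.9375 = 2.1875, R_n = 55.125 kips/bolt. φR_n = 0.75 × (2×54.141 + 6×55.125) = 329.3 kips.
Tension rupture (net): A_n = (7.3125 − 2×1)×0.375 = 1.9922 in² (U = 1.0, A_e = A_n). φR_n = 0.75 × 70 × 1.9922 = 104.6 kips.
Governing: min(245.3, 329.3, 104.6) = 104.6 kips → net-section rupture.

104.6 kips (net-section rupture governs)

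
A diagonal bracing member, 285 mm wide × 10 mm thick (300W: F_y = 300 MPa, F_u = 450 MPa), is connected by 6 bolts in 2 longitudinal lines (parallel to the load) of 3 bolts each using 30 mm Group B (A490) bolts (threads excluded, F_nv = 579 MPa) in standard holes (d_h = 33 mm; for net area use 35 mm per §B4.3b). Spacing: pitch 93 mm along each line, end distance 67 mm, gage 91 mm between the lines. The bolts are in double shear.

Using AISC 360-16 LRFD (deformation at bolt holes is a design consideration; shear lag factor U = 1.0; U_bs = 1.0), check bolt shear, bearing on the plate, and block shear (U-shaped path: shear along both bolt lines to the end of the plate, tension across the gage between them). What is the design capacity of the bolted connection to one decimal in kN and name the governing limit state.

Bolt shear: A_b = π(30)²/4 = 706.86 mm². φR_n = 0.75 × 579 × 706.86 × 6 × 2 = 3683.4 kN.
Bearing (10 mm plate, F_u = 450 MPa): end bolts L_c = 67 − 33/2 = 50.5, R_n = min(1.2×50.5×10×450, 2.4×30×10×450) = 272.7 kN/bolt; interior L_c = 93 − 33 = 60, R_n = 324 kN/bolt. φR_n = 0.75 × (2×272.7 + 4×324) = 1381.1 kN.
Block shear: shear path 2×[67+2×93] = 2×253 mm, A_gv = 5060, A_nv = 2×(253 − 2.5×35)×10 = 3310 mm²; tension across gage: (91 − 1×35)×10 = 560 mm². R_n = min(0.6×450×3310, 0.6×300×5060) + 1.0×450×560 = min(893.7, 910.8) + 252 = 1145.7 kN. φR_n = 0.75 × 1145.7 = 859.3 kN.
Governing: min(3683.4, 1381.1, 859.3) = 859.3 kN → block shear.

859.3 kN (block shear governs)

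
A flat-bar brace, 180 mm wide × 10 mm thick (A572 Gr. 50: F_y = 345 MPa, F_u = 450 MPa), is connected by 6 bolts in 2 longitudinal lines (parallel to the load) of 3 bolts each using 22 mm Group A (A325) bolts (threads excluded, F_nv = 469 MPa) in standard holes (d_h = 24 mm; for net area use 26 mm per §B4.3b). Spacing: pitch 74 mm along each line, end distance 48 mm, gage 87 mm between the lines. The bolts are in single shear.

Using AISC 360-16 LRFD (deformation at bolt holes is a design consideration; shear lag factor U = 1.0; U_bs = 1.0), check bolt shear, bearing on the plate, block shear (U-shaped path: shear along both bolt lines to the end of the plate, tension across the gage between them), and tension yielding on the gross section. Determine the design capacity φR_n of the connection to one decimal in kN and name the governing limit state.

558.9 kN (gross-section yield governs)

Bolt shear: A_b = π(22)²/4 = 380.13 mm². φR_n = 0.75 × 469 × 380.13 × 6 × 1 = 802.3 kN.
Bearing (10 mm plate, F_u = 450 MPa): end bolts L_c = 48 − 24/2 = 36, R_n = min(1.2×36×10×450, 2.4×22×10×450) = 194.4 kN/bolt; interior L_c = 74 − 24 = 50, R_n = 237.6 kN/bolt. φR_n = 0.75 × (2×194.4 + 4×237.6) = 1004.4 kN.
Block shear: shear path 2×[48+2×74] = 2×196 mm, A_gv = 3920, A_nv = 2×(196 − 2.5×26)×10 = 2620 mm²; tension across gage: (87 − 1×26)×10 = 610 mm². R_n = min(0.6×450×2620, 0.6×345×3920) + 1.0×450×610 = min(707.4, 811.44) + 274.5 = 981.9 kN. φR_n = 0.75 × 981.9 = 736.4 kN.
Tension yield (gross): A_g = 180×10 = 1800 mm². φR_n = 0.90 × 345 × 1800 = 558.9 kN.
Governing: min(802.3, 1004.4, 736.4, 558.9) = 558.9 kN → gross-section yield.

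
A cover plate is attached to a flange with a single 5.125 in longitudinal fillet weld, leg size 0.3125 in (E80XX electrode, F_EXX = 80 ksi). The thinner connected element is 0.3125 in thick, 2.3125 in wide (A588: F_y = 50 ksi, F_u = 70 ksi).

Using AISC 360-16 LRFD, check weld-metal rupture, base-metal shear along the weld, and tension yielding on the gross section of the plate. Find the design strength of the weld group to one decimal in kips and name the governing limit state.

Weld metal: throat = 0.707×0.3125 = 0.22094 in, L = 5.125 in. φR_n = 0.75 × 0.6 × 80 × 0.22094 × 5.125 = 40.8 kips.
Base metal shear (0.3125 in plate): yield φR_n = 1.0×0.6×50×0.3125×5.125 = 48.0 kips; rupture φR_n = 0.75×0.6×70×0.3125×5.125 = 50.4 kips; take 48.0 kips (yield).
Tension yield (gross): A_g = 2.3125×0.3125 = 0.72266 in². φR_n = 0.90 × 50 × 0.72266 = 32.5 kips.
Governing: min(40.8, 48.0, 32.5) = 32.5 kips → gross-section yield.

32.5 kips (gross-section yield governs)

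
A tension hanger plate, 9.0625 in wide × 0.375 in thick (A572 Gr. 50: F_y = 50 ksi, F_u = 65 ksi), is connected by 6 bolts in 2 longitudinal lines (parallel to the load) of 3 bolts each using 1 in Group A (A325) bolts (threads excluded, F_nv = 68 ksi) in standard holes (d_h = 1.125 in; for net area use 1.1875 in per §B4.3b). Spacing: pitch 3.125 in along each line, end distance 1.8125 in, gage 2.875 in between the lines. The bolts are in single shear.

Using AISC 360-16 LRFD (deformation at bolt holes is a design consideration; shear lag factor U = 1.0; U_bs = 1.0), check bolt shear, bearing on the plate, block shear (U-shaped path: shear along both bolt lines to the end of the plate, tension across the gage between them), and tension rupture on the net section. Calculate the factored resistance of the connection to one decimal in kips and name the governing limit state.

Bolt shear: A_b = π(1)²/4 = 0.7854 in². φR_n = 0.75 × 68 × 0.7854 × 6 × 1 = 240.3 kips.
Bearing (0.375 in plate, F_u = 65 ksi): end bolts L_c = 1.8125 − 1.125/2 = 1.25, R_n = min(1.2×1.25×0.375×65, 2.4×1×0.375×65) = 36.563 kips/bolt; interior L_c = 3.125 − 1.125 = 2, R_n = 58.5 kips/bolt. φR_n = 0.75 × (2×36.563 + 4×58.5) = 230.3 kips.
Block shear: shear path 2×[1.8125+2×3.125] = 2×8.0625 in, A_gv = 6.0469, A_nv = 2×(8.0625 − 2.5×1.1875)×0.375 = 3.8203 in²; tension across gage: (2.875 − 1×1.1875)×0.375 = 0.63281 in². R_n = min(0.6×65×3.8203, 0.6×50×6.0469) + 1.0×65×0.63281 = min(148.99, 181.41) + 41.133 = 190.12 kips. φR_n = 0.75 × 190.12 = 142.6 kips.
Tension rupture (net): A_n = (9.0625 − 2×1.1875)×0.375 = 2.5078 in² (U = 1.0, A_e = A_n). φR_n = 0.75 × 65 × 2.5078 = 122.3 kips.
Governing: min(240.3, 230.3, 142.6, 122.3) = 122.3 kips → net-section rupture.

122.3 kips (net-section rupture governs)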